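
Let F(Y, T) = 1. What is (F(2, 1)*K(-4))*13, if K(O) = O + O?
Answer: -104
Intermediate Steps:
K(O) = 2*O
(F(2, 1)*K(-4))*13 = (1*(2*(-4)))*13 = (1*(-8))*13 = -8*13 = -104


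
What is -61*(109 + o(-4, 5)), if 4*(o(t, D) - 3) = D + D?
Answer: -13969/2 ≈ -6984.5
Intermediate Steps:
o(t, D) = 3 + D/2 (o(t, D) = 3 + (D + D)/4 = 3 + (2*D)/4 = 3 + D/2)
-61*(109 + o(-4, 5)) = -61*(109 + (3 + (½)*5)) = -61*(109 + (3 + 5/2)) = -61*(109 + 11/2) = -61*229/2 = -13969/2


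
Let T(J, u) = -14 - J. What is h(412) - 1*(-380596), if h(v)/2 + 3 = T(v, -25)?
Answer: 379738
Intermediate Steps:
h(v) = -34 - 2*v (h(v) = -6 + 2*(-14 - v) = -6 + (-28 - 2*v) = -34 - 2*v)
h(412) - 1*(-380596) = (-34 - 2*412) - 1*(-380596) = (-34 - 824) + 380596 = -858 + 380596 = 379738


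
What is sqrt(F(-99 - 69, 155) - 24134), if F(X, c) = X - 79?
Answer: 9*I*sqrt(301) ≈ 156.14*I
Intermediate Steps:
F(X, c) = -79 + X
sqrt(F(-99 - 69, 155) - 24134) = sqrt((-79 + (-99 - 69)) - 24134) = sqrt((-79 - 168) - 24134) = sqrt(-247 - 24134) = sqrt(-24381) = 9*I*sqrt(301)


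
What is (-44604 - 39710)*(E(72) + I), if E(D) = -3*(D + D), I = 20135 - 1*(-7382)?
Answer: -2283644690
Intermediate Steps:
I = 27517 (I = 20135 + 7382 = 27517)
E(D) = -6*D
(-44604 - 39710)*(E(72) + I) = (-44604 - 39710)*(-6*72 + 27517) = -84314*(-432 + 27517) = -84314*27085 = -2283644690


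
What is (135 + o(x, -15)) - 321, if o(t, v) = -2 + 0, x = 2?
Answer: -188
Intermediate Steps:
o(t, v) = -2
(135 + o(x, -15)) - 321 = (135 - 2) - 321 = 133 - 321 = -188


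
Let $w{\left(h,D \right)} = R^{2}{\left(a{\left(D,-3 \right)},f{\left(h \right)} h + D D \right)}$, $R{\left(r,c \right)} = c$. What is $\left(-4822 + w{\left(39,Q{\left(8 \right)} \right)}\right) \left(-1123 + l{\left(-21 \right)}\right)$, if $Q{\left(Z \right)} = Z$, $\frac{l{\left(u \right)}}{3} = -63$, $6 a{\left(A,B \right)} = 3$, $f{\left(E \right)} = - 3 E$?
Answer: $-26549866848$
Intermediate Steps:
$a{\left(A,B \right)} = \frac{1}{2}$ ($a{\left(A,B \right)} = \frac{1}{6} \cdot 3 = \frac{1}{2}$)
$l{\left(u \right)} = -189$ ($l{\left(u \right)} = 3 \left(-63\right) = -189$)
$w{\left(h,D \right)} = \left(D^{2} - 3 h^{2}\right)^{2}$ ($w{\left(h,D \right)} = \left(- 3 h h + D D\right)^{2} = \left(- 3 h^{2} + D^{2}\right)^{2} = \left(D^{2} - 3 h^{2}\right)^{2}$)
$\left(-4822 + w{\left(39,Q{\left(8 \right)} \right)}\right) \left(-1123 + l{\left(-21 \right)}\right) = \left(-4822 + \left(8^{2} - 3 \cdot 39^{2}\right)^{2}\right) \left(-1123 - 189\right) = \left(-4822 + \left(64 - 4563\right)^{2}\right) \left(-1312\right) = \left(-4822 + \left(-4499\right)^{2}\right) \left(-1312\right) = \left(-4822 + 20241001\right) \left(-1312\right) = 20236179 \left(-1312\right) = -26549866848$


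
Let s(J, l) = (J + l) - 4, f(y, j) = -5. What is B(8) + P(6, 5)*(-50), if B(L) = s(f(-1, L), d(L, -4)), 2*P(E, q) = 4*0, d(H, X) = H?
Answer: -1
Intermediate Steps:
s(J, l) = -4 + J + l
P(E, q) = 0 (P(E, q) = (4*0)/2 = (½)*0 = 0)
B(L) = -9 + L (B(L) = -4 - 5 + L = -9 + L)
B(8) + P(6, 5)*(-50) = (-9 + 8) + 0*(-50) = -1 + 0 = -1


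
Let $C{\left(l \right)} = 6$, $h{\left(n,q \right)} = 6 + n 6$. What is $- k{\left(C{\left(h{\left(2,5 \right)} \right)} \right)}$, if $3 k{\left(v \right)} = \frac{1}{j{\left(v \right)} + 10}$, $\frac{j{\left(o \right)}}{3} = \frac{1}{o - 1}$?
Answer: $- \frac{5}{159} \approx -0.031447$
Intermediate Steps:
$h{\left(n,q \right)} = 6 + 6 n$
$j{\left(o \right)} = \frac{3}{-1 + o}$ ($j{\left(o \right)} = \frac{3}{o - 1} = \frac{3}{-1 + o}$)
$k{\left(v \right)} = \frac{1}{3 \left(10 + \frac{3}{-1 + v}\right)}$ ($k{\left(v \right)} = \frac{1}{3 \left(\frac{3}{-1 + v} + 10\right)} = \frac{1}{3 \left(10 + \frac{3}{-1 + v}\right)}$)
$- k{\left(C{\left(h{\left(2,5 \right)} \right)} \right)} = - \frac{-1 + 6}{3 \left(-7 + 10 \cdot 6\right)} = - \frac{5}{3 \left(-7 + 60\right)} = - \frac{5}{3 \cdot 53} = \left(-1\right) \frac{5}{159} = - \frac{5}{159}$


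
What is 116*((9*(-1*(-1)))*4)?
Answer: 4176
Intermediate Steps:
116*((9*(-1*(-1)))*4) = 116*((9*1)*4) = 116*(9*4) = 116*36 = 4176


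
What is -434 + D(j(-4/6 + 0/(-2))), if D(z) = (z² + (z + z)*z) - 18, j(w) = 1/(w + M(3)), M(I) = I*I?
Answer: -282473/625 ≈ -451.96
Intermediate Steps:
M(I) = I²
j(w) = 1/(9 + w) (j(w) = 1/(w + 3²) = 1/(w + 9) = 1/(9 + w))
D(z) = -18 + 3*z² (D(z) = (z² + (2*z)*z) - 18 = (z² + 2*z²) - 18 = 3*z² - 18 = -18 + 3*z²)
-434 + D(j(-4/6 + 0/(-2))) = -434 + (-18 + 3*(1/(9 + (-4/6 + 0/(-2))))²) = -434 + (-18 + 3*(1/(9 + (-4*⅙ + 0*(-½))))²) = -434 + (-18 + 3*(1/(9 + (-⅔ + 0)))²) = -434 + (-18 + 3*(1/(9 - ⅔))²) = -434 + (-18 + 3*(1/(25/3))²) = -434 + (-18 + 3*(3/25)²) = -434 + (-18 + 3*(9/625)) = -434 + (-18 + 27/625) = -434 - 11223/625 = -282473/625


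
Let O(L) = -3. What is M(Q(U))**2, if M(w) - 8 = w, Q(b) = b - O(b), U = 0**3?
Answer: 121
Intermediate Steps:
U = 0
Q(b) = 3 + b (Q(b) = b - 1*(-3) = b + 3 = 3 + b)
M(w) = 8 + w
M(Q(U))**2 = (8 + (3 + 0))**2 = (8 + 3)**2 = 11**2 = 121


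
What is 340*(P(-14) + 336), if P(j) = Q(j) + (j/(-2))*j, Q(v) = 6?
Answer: 82960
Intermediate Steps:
P(j) = 6 - j**2/2 (P(j) = 6 + (j/(-2))*j = 6 + (j*(-1/2))*j = 6 + (-j/2)*j = 6 - j**2/2)
340*(P(-14) + 336) = 340*((6 - 1/2*(-14)**2) + 336) = 340*((6 - 1/2*196) + 336) = 340*((6 - 98) + 336) = 340*(-92 + 336) = 340*244 = 82960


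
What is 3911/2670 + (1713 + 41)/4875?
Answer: 1583287/867750 ≈ 1.8246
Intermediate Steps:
3911/2670 + (1713 + 41)/4875 = 3911*(1/2670) + 1754*(1/4875) = 3911/2670 + 1754/4875 = 1583287/867750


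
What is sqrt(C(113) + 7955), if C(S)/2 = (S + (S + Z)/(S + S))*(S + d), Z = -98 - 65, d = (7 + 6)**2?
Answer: sqrt(913778003)/113 ≈ 267.51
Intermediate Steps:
d = 169 (d = 13**2 = 169)
Z = -163
C(S) = 2*(169 + S)*(S + (-163 + S)/(2*S)) (C(S) = 2*((S + (S - 163)/(S + S))*(S + 169)) = 2*((S + (-163 + S)/((2*S)))*(169 + S)) = 2*((S + (-163 + S)*(1/(2*S)))*(169 + S)) = 2*((S + (-163 + S)/(2*S))*(169 + S)) = 2*((169 + S)*(S + (-163 + S)/(2*S))) = 2*(169 + S)*(S + (-163 + S)/(2*S)))
sqrt(C(113) + 7955) = sqrt((6 - 27547/113 + 2*113**2 + 339*113) + 7955) = sqrt((6 - 27547*1/113 + 2*12769 + 38307) + 7955) = sqrt((6 - 27547/113 + 25538 + 38307) + 7955) = sqrt(7187616/113 + 7955) = sqrt(8086531/113) = sqrt(913778003)/113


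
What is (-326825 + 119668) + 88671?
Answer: -118486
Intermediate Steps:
(-326825 + 119668) + 88671 = -207157 + 88671 = -118486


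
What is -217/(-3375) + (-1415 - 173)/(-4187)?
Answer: 6268079/14131125 ≈ 0.44357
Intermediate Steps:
-217/(-3375) + (-1415 - 173)/(-4187) = -217*(-1/3375) - 1588*(-1/4187) = 217/3375 + 1588/4187 = 6268079/14131125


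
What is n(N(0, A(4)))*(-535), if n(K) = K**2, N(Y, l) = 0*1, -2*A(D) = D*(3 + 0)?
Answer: 0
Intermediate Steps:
A(D) = -3*D/2 (A(D) = -D*(3 + 0)/2 = -D*3/2 = -3*D/2)
N(Y, l) = 0
n(N(0, A(4)))*(-535) = 0**2*(-535) = 0*(-535) = 0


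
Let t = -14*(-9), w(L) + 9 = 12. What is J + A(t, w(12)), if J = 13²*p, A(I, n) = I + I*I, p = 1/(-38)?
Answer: 607907/38 ≈ 15998.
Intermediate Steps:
w(L) = 3 (w(L) = -9 + 12 = 3)
p = -1/38 ≈ -0.026316
t = 126
A(I, n) = I + I²
J = -169/38 (J = 13²*(-1/38) = 169*(-1/38) = -169/38 ≈ -4.4474)
J + A(t, w(12)) = -169/38 + 126*(1 + 126) = -169/38 + 126*127 = -169/38 + 16002 = 607907/38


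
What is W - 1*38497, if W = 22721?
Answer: -15776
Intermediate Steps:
W - 1*38497 = 22721 - 1*38497 = 22721 - 38497 = -15776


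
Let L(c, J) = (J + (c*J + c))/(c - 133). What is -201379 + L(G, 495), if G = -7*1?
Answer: -28190083/140 ≈ -2.0136e+5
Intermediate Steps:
G = -7
L(c, J) = (J + c + J*c)/(-133 + c) (L(c, J) = (J + (J*c + c))/(-133 + c) = (J + (c + J*c))/(-133 + c) = (J + c + J*c)/(-133 + c))
-201379 + L(G, 495) = -201379 + (495 - 7 + 495*(-7))/(-133 - 7) = -201379 + (495 - 7 - 3465)/(-140) = -201379 - 1/140*(-2977) = -201379 + 2977/140 = -28190083/140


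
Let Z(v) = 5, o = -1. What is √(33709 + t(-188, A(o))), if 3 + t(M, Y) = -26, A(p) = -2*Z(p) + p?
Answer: 4*√2105 ≈ 183.52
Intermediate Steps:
A(p) = -10 + p (A(p) = -2*5 + p = -10 + p)
t(M, Y) = -29 (t(M, Y) = -3 - 26 = -29)
√(33709 + t(-188, A(o))) = √(33709 - 29) = √33680 = 4*√2105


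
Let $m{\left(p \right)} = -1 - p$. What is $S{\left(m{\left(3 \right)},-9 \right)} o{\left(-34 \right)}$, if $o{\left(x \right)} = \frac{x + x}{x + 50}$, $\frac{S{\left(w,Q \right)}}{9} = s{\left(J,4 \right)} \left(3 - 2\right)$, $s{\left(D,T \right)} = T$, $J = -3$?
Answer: $-153$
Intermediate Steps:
$S{\left(w,Q \right)} = 36$ ($S{\left(w,Q \right)} = 9 \cdot 4 \left(3 - 2\right) = 9 \cdot 4 \cdot 1 = 9 \cdot 4 = 36$)
$o{\left(x \right)} = \frac{2 x}{50 + x}$
$S{\left(m{\left(3 \right)},-9 \right)} o{\left(-34 \right)} = 36 \cdot 2 \left(-34\right) \frac{1}{50 - 34} = 36 \cdot 2 \left(-34\right) \frac{1}{16} = 36 \left(- \frac{17}{4}\right) = -153$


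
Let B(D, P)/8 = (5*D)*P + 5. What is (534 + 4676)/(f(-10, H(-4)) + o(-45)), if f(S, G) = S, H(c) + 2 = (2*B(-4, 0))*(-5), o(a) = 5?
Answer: -1042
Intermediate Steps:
B(D, P) = 40 + 40*D*P (B(D, P) = 8*((5*D)*P + 5) = 8*(5*D*P + 5) = 8*(5 + 5*D*P) = 40 + 40*D*P)
H(c) = -402 (H(c) = -2 + (2*(40 + 40*(-4)*0))*(-5) = -2 + (2*(40 + 0))*(-5) = -2 + (2*40)*(-5) = -2 + 80*(-5) = -2 - 400 = -402)
(534 + 4676)/(f(-10, H(-4)) + o(-45)) = (534 + 4676)/(-10 + 5) = 5210/(-5) = 5210*(-⅕) = -1042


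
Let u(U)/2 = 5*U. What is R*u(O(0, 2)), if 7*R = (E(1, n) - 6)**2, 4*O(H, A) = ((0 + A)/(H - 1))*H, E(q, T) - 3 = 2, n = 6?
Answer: 0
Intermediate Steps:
E(q, T) = 5 (E(q, T) = 3 + 2 = 5)
O(H, A) = A*H/(4*(-1 + H)) (O(H, A) = (((0 + A)/(H - 1))*H)/4 = ((A/(-1 + H))*H)/4 = (A*H/(-1 + H))/4 = A*H/(4*(-1 + H)))
R = 1/7 (R = (5 - 6)**2/7 = (1/7)*(-1)**2 = (1/7)*1 = 1/7 ≈ 0.14286)
u(U) = 10*U (u(U) = 2*(5*U) = 10*U)
R*u(O(0, 2)) = (10*((1/4)*2*0/(-1 + 0)))/7 = (10*((1/4)*2*0/(-1)))/7 = (10*((1/4)*2*0*(-1)))/7 = (10*0)/7 = (1/7)*0 = 0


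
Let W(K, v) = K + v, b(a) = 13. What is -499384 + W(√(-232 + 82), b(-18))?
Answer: -499371 + 5*I*√6 ≈ -4.9937e+5 + 12.247*I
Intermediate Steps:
-499384 + W(√(-232 + 82), b(-18)) = -499384 + (√(-232 + 82) + 13) = -499384 + (√(-150) + 13) = -499384 + (5*I*√6 + 13) = -499384 + (13 + 5*I*√6) = -499371 + 5*I*√6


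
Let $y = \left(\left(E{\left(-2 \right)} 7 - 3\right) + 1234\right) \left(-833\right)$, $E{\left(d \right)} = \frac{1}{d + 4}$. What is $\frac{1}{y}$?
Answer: $- \frac{2}{2056677} \approx -9.7244 \cdot 10^{-7}$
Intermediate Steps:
$E{\left(d \right)} = \frac{1}{4 + d}$
$y = - \frac{2056677}{2}$ ($y = \left(\left(\frac{1}{4 - 2} \cdot 7 - 3\right) + 1234\right) \left(-833\right) = \left(\left(\frac{1}{2} \cdot 7 - 3\right) + 1234\right) \left(-833\right) = \left(\left(\frac{7}{2} - 3\right) + 1234\right) \left(-833\right) = \left(\frac{1}{2} + 1234\right) \left(-833\right) = \frac{2469}{2} \left(-833\right) = - \frac{2056677}{2} \approx -1.0283 \cdot 10^{6}$)
$\frac{1}{y} = \frac{1}{- \frac{2056677}{2}} = - \frac{2}{2056677}$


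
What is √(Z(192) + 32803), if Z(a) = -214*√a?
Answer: √(32803 - 1712*√3) ≈ 172.74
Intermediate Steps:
√(Z(192) + 32803) = √(-1712*√3 + 32803) = √(32803 - 1712*√3)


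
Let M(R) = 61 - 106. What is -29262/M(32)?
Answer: 9754/15 ≈ 650.27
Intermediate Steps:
M(R) = -45
-29262/M(32) = -29262/(-45) = -29262*(-1/45) = 9754/15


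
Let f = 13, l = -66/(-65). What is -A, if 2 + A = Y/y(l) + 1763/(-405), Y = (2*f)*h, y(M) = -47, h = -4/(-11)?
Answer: 1372361/209385 ≈ 6.5542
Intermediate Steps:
l = 66/65 (l = -66*(-1/65) = 66/65 ≈ 1.0154)
h = 4/11 (h = -4*(-1/11) = 4/11 ≈ 0.36364)
Y = 104/11 (Y = (2*13)*(4/11) = 26*(4/11) = 104/11 ≈ 9.4545)
A = -1372361/209385 (A = -2 + ((104/11)/(-47) + 1763/(-405)) = -2 + ((104/11)*(-1/47) + 1763*(-1/405)) = -2 + (-104/517 - 1763/405) = -2 - 953591/209385 = -1372361/209385 ≈ -6.5542)
-A = -1*(-1372361/209385) = 1372361/209385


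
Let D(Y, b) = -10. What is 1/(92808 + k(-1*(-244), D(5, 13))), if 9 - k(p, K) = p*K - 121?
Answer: 1/95378 ≈ 1.0485e-5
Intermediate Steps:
k(p, K) = 130 - K*p (k(p, K) = 9 - (p*K - 121) = 9 - (K*p - 121) = 9 - (-121 + K*p) = 9 + (121 - K*p) = 130 - K*p)
1/(92808 + k(-1*(-244), D(5, 13))) = 1/(92808 + (130 - 1*(-10)*(-1*(-244)))) = 1/(92808 + (130 - 1*(-10)*244)) = 1/(92808 + (130 + 2440)) = 1/(92808 + 2570) = 1/95378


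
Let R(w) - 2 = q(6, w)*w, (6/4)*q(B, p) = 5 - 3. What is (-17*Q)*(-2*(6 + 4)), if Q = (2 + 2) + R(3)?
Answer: 3400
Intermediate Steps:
q(B, p) = 4/3 (q(B, p) = 2*(5 - 3)/3 = (2/3)*2 = 4/3)
R(w) = 2 + 4*w/3
Q = 10 (Q = (2 + 2) + (2 + (4/3)*3) = 4 + (2 + 4) = 4 + 6 = 10)
(-17*Q)*(-2*(6 + 4)) = (-17*10)*(-2*(6 + 4)) = -(-340)*10 = -170*(-20) = 3400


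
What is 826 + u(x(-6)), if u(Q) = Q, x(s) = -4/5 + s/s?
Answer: 4131/5 ≈ 826.20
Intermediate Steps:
x(s) = 1/5 (x(s) = -4*1/5 + 1 = -4/5 + 1 = 1/5)
826 + u(x(-6)) = 826 + 1/5 = 4131/5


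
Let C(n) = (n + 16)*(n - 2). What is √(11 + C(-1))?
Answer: I*√34 ≈ 5.8309*I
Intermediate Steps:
C(n) = (-2 + n)*(16 + n) (C(n) = (16 + n)*(-2 + n) = (-2 + n)*(16 + n))
√(11 + C(-1)) = √(11 + (-32 + (-1)² + 14*(-1))) = √(11 + (-32 + 1 - 14)) = √(11 - 45) = √(-34) = I*√34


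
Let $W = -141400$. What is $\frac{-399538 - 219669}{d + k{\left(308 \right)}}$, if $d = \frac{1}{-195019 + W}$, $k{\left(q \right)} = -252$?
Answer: $\frac{208312999733}{84777589} \approx 2457.2$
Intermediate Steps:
$d = - \frac{1}{336419}$ ($d = \frac{1}{-195019 - 141400} = \frac{1}{-336419} = - \frac{1}{336419} \approx -2.9725 \cdot 10^{-6}$)
$\frac{-399538 - 219669}{d + k{\left(308 \right)}} = \frac{-399538 - 219669}{- \frac{1}{336419} - 252} = - \frac{619207}{- \frac{84777589}{336419}} = \left(-619207\right) \left(- \frac{336419}{84777589}\right) = \frac{208312999733}{84777589}$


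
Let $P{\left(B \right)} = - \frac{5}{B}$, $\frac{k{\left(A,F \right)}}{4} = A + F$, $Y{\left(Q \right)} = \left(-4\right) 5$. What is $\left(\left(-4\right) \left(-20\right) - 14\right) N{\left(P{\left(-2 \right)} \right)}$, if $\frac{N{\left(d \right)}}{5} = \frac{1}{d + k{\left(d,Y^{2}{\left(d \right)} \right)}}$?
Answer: $\frac{44}{215} \approx 0.20465$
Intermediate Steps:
$Y{\left(Q \right)} = -20$
$k{\left(A,F \right)} = 4 A + 4 F$ ($k{\left(A,F \right)} = 4 \left(A + F\right) = 4 A + 4 F$)
$N{\left(d \right)} = \frac{5}{1600 + 5 d}$ ($N{\left(d \right)} = \frac{5}{d + \left(4 d + 4 \left(-20\right)^{2}\right)} = \frac{5}{d + \left(4 d + 4 \cdot 400\right)} = \frac{5}{d + \left(4 d + 1600\right)} = \frac{5}{d + \left(1600 + 4 d\right)} = \frac{5}{1600 + 5 d}$)
$\left(\left(-4\right) \left(-20\right) - 14\right) N{\left(P{\left(-2 \right)} \right)} = \frac{\left(-4\right) \left(-20\right) - 14}{320 - \frac{5}{-2}} = \frac{80 - 14}{320 - - \frac{5}{2}} = \frac{66}{320 + \frac{5}{2}} = \frac{66}{\frac{645}{2}} = 66 \cdot \frac{2}{645} = \frac{44}{215}$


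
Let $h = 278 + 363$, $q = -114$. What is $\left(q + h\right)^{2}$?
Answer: $277729$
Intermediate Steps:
$h = 641$
$\left(q + h\right)^{2} = \left(-114 + 641\right)^{2} = 527^{2} = 277729$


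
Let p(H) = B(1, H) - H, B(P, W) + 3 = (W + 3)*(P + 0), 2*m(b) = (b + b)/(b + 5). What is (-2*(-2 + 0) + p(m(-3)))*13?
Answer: 52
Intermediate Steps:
m(b) = b/(5 + b) (m(b) = ((b + b)/(b + 5))/2 = ((2*b)/(5 + b))/2 = (2*b/(5 + b))/2 = b/(5 + b))
B(P, W) = -3 + P*(3 + W) (B(P, W) = -3 + (W + 3)*(P + 0) = -3 + (3 + W)*P = -3 + P*(3 + W))
p(H) = 0 (p(H) = (-3 + 3*1 + 1*H) - H = (-3 + 3 + H) - H = H - H = 0)
(-2*(-2 + 0) + p(m(-3)))*13 = (-2*(-2 + 0) + 0)*13 = (-2*(-2) + 0)*13 = (4 + 0)*13 = 4*13 = 52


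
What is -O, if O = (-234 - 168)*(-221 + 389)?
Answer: 67536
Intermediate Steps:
O = -67536 (O = -402*168 = -67536)
-O = -1*(-67536) = 67536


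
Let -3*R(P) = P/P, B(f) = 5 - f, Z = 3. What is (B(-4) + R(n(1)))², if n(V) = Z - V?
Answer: 676/9 ≈ 75.111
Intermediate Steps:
n(V) = 3 - V
R(P) = -⅓ (R(P) = -P/(3*P) = -⅓*1 = -⅓)
(B(-4) + R(n(1)))² = ((5 - 1*(-4)) - ⅓)² = ((5 + 4) - ⅓)² = (9 - ⅓)² = (26/3)² = 676/9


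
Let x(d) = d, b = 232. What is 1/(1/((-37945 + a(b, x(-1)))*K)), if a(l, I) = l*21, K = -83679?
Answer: 2767515567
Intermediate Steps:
a(l, I) = 21*l
1/(1/((-37945 + a(b, x(-1)))*K)) = 1/(1/((-37945 + 21*232)*(-83679))) = 1/(-1/83679/(-37945 + 4872)) = 1/(-1/83679/(-33073)) = 1/(-1/33073*(-1/83679)) = 1/(1/2767515567) = 2767515567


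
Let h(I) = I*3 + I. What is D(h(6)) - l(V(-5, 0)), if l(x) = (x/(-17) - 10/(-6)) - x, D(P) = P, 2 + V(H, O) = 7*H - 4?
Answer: -1075/51 ≈ -21.078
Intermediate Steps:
V(H, O) = -6 + 7*H (V(H, O) = -2 + (7*H - 4) = -2 + (-4 + 7*H) = -6 + 7*H)
h(I) = 4*I (h(I) = 3*I + I = 4*I)
l(x) = 5/3 - 18*x/17 (l(x) = (x*(-1/17) - 10*(-⅙)) - x = (-x/17 + 5/3) - x = (5/3 - x/17) - x = 5/3 - 18*x/17)
D(h(6)) - l(V(-5, 0)) = 4*6 - (5/3 - 18*(-6 + 7*(-5))/17) = 24 - (5/3 - 18*(-6 - 35)/17) = 24 - (5/3 - 18/17*(-41)) = 24 - (5/3 + 738/17) = 24 - 1*2299/51 = 24 - 2299/51 = -1075/51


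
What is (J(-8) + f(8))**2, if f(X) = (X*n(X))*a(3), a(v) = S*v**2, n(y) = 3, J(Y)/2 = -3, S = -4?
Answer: 756900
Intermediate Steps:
J(Y) = -6 (J(Y) = 2*(-3) = -6)
a(v) = -4*v**2
f(X) = -108*X (f(X) = (X*3)*(-4*3**2) = (3*X)*(-4*9) = (3*X)*(-36) = -108*X)
(J(-8) + f(8))**2 = (-6 - 108*8)**2 = (-6 - 864)**2 = (-870)**2 = 756900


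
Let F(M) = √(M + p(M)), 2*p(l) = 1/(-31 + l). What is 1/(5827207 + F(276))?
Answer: 2855331430/16638607296080769 - 7*√1352410/16638607296080769 ≈ 1.7161e-7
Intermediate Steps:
p(l) = 1/(2*(-31 + l))
F(M) = √(M + 1/(2*(-31 + M)))
1/(5827207 + F(276)) = 1/(5827207 + √2*√(1/(-31 + 276) + 2*276)/2) = 1/(5827207 + √2*√(1/245 + 552)/2) = 1/(5827207 + √2*√(135241/245)/2) = 1/(5827207 + √2*(√676205/35)/2) = 1/(5827207 + √1352410/70)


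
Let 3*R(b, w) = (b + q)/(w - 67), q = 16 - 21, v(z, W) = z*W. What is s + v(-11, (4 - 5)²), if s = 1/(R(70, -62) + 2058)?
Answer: -8759804/796381 ≈ -11.000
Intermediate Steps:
v(z, W) = W*z
q = -5
R(b, w) = (-5 + b)/(3*(-67 + w)) (R(b, w) = ((b - 5)/(w - 67))/3 = ((-5 + b)/(-67 + w))/3 = (-5 + b)/(3*(-67 + w)))
s = 387/796381 (s = 1/((-5 + 70)/(3*(-67 - 62)) + 2058) = 1/((⅓)*65/(-129) + 2058) = 1/((⅓)*(-1/129)*65 + 2058) = 1/(-65/387 + 2058) = 1/(796381/387) = 387/796381 ≈ 0.00048595)
s + v(-11, (4 - 5)²) = 387/796381 + (4 - 5)²*(-11) = 387/796381 + (-1)²*(-11) = 387/796381 + 1*(-11) = 387/796381 - 11 = -8759804/796381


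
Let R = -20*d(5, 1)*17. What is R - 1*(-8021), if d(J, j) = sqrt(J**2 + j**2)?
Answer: 8021 - 340*sqrt(26) ≈ 6287.3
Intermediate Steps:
R = -340*sqrt(26) (R = -20*sqrt(5**2 + 1**2)*17 = -20*sqrt(25 + 1)*17 = -20*sqrt(26)*17 = -340*sqrt(26) ≈ -1733.7)
R - 1*(-8021) = -340*sqrt(26) - 1*(-8021) = -340*sqrt(26) + 8021 = 8021 - 340*sqrt(26)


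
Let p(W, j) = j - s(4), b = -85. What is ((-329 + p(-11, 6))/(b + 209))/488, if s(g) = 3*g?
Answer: -335/60512 ≈ -0.0055361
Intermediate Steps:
p(W, j) = -12 + j (p(W, j) = j - 3*4 = j - 1*12 = j - 12 = -12 + j)
((-329 + p(-11, 6))/(b + 209))/488 = ((-329 + (-12 + 6))/(-85 + 209))/488 = ((-329 - 6)/124)*(1/488) = -335*1/124*(1/488) = -335/124*1/488 = -335/60512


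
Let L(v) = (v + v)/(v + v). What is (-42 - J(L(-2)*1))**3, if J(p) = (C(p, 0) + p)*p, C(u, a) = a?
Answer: -79507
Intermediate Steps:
L(v) = 1 (L(v) = (2*v)/((2*v)) = (2*v)*(1/(2*v)) = 1)
J(p) = p**2 (J(p) = (0 + p)*p = p*p = p**2)
(-42 - J(L(-2)*1))**3 = (-42 - (1*1)**2)**3 = (-42 - 1*1**2)**3 = (-42 - 1*1)**3 = (-42 - 1)**3 = (-43)**3 = -79507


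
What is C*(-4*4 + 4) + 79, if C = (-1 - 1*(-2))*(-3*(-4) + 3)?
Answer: -101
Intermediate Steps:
C = 15 (C = (-1 + 2)*(12 + 3) = 1*15 = 15)
C*(-4*4 + 4) + 79 = 15*(-4*4 + 4) + 79 = 15*(-16 + 4) + 79 = 15*(-12) + 79 = -180 + 79 = -101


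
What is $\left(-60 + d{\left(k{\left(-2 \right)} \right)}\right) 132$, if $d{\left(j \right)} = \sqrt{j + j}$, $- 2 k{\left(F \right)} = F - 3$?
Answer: $-7920 + 132 \sqrt{5} \approx -7624.8$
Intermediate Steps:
$k{\left(F \right)} = \frac{3}{2} - \frac{F}{2}$ ($k{\left(F \right)} = - \frac{F - 3}{2} = - \frac{-3 + F}{2} = \frac{3}{2} - \frac{F}{2}$)
$d{\left(j \right)} = \sqrt{2} \sqrt{j}$ ($d{\left(j \right)} = \sqrt{2 j} = \sqrt{2} \sqrt{j}$)
$\left(-60 + d{\left(k{\left(-2 \right)} \right)}\right) 132 = \left(-60 + \sqrt{2} \sqrt{\frac{3}{2} - -1}\right) 132 = \left(-60 + \sqrt{2} \sqrt{\frac{3}{2} + 1}\right) 132 = \left(-60 + \sqrt{2} \sqrt{\frac{5}{2}}\right) 132 = \left(-60 + \sqrt{2} \frac{\sqrt{10}}{2}\right) 132 = \left(-60 + \sqrt{5}\right) 132 = -7920 + 132 \sqrt{5}$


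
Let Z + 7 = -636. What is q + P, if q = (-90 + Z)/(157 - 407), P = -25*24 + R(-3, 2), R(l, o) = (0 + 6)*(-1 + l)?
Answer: -155267/250 ≈ -621.07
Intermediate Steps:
R(l, o) = -6 + 6*l (R(l, o) = 6*(-1 + l) = -6 + 6*l)
Z = -643 (Z = -7 - 636 = -643)
P = -624 (P = -25*24 + (-6 + 6*(-3)) = -600 + (-6 - 18) = -600 - 24 = -624)
q = 733/250 (q = (-90 - 643)/(157 - 407) = -733/(-250) = -733*(-1/250) = 733/250 ≈ 2.9320)
q + P = 733/250 - 624 = -155267/250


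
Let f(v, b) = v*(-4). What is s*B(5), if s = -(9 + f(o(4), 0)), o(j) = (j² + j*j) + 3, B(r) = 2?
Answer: 262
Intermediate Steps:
o(j) = 3 + 2*j² (o(j) = (j² + j²) + 3 = 2*j² + 3 = 3 + 2*j²)
f(v, b) = -4*v
s = 131 (s = -(9 - 4*(3 + 2*4²)) = -(9 - 4*(3 + 2*16)) = -(9 - 4*(3 + 32)) = -(9 - 4*35) = -(9 - 140) = -1*(-131) = 131)
s*B(5) = 131*2 = 262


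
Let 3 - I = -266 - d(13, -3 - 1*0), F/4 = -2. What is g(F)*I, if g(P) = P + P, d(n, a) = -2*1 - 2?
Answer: -4240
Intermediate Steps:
F = -8 (F = 4*(-2) = -8)
d(n, a) = -4 (d(n, a) = -2 - 2 = -4)
g(P) = 2*P
I = 265 (I = 3 - (-266 - 1*(-4)) = 3 - (-266 + 4) = 3 - 1*(-262) = 3 + 262 = 265)
g(F)*I = (2*(-8))*265 = -16*265 = -4240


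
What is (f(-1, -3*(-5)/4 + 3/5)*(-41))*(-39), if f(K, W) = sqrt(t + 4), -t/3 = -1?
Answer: 1599*sqrt(7) ≈ 4230.6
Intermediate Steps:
t = 3 (t = -3*(-1) = 3)
f(K, W) = sqrt(7) (f(K, W) = sqrt(3 + 4) = sqrt(7))
(f(-1, -3*(-5)/4 + 3/5)*(-41))*(-39) = (sqrt(7)*(-41))*(-39) = -41*sqrt(7)*(-39) = 1599*sqrt(7)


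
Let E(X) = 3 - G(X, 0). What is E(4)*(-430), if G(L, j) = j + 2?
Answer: -430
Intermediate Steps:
G(L, j) = 2 + j
E(X) = 1 (E(X) = 3 - (2 + 0) = 3 - 1*2 = 3 - 2 = 1)
E(4)*(-430) = 1*(-430) = -430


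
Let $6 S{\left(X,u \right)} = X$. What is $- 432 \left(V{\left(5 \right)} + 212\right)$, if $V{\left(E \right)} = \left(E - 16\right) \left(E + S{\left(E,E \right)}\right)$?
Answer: $-63864$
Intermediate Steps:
$S{\left(X,u \right)} = \frac{X}{6}$
$V{\left(E \right)} = \frac{7 E \left(-16 + E\right)}{6}$ ($V{\left(E \right)} = \left(E - 16\right) \left(E + \frac{E}{6}\right) = \left(-16 + E\right) \frac{7 E}{6} = \frac{7 E \left(-16 + E\right)}{6}$)
$- 432 \left(V{\left(5 \right)} + 212\right) = - 432 \left(\frac{7}{6} \cdot 5 \left(-16 + 5\right) + 212\right) = - 432 \left(\frac{7}{6} \cdot 5 \left(-11\right) + 212\right) = - 432 \left(- \frac{385}{6} + 212\right) = \left(-432\right) \frac{887}{6} = -63864$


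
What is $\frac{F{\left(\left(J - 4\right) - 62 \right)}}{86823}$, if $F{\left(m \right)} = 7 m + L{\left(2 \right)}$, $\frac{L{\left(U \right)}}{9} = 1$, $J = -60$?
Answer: $- \frac{97}{9647} \approx -0.010055$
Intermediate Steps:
$L{\left(U \right)} = 9$ ($L{\left(U \right)} = 9 \cdot 1 = 9$)
$F{\left(m \right)} = 9 + 7 m$ ($F{\left(m \right)} = 7 m + 9 = 9 + 7 m$)
$\frac{F{\left(\left(J - 4\right) - 62 \right)}}{86823} = \frac{9 + 7 \left(\left(-60 - 4\right) - 62\right)}{86823} = \left(9 + 7 \left(-64 - 62\right)\right) \frac{1}{86823} = \left(9 + 7 \left(-126\right)\right) \frac{1}{86823} = \left(9 - 882\right) \frac{1}{86823} = \left(-873\right) \frac{1}{86823} = - \frac{97}{9647}$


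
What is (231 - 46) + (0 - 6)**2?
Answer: 221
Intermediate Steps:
(231 - 46) + (0 - 6)**2 = 185 + (-6)**2 = 185 + 36 = 221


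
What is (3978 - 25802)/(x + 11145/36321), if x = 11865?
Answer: -132111584/71826635 ≈ -1.8393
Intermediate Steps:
(3978 - 25802)/(x + 11145/36321) = (3978 - 25802)/(11865 + 11145/36321) = -21824/(11865 + 11145*(1/36321)) = -21824/(11865 + 3715/12107) = -21824/143653270/12107 = -21824*12107/143653270 = -132111584/71826635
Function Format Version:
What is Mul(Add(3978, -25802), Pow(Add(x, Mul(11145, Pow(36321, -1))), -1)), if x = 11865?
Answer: Rational(-132111584, 71826635) ≈ -1.8393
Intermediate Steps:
Mul(Add(3978, -25802), Pow(Add(x, Mul(11145, Pow(36321, -1))), -1)) = Mul(Add(3978, -25802), Pow(Add(11865, Mul(11145, Pow(36321, -1))), -1)) = Mul(-21824, Pow(Add(11865, Mul(11145, Rational(1, 36321))), -1)) = Mul(-21824, Pow(Add(11865, Rational(3715, 12107)), -1)) = Mul(-21824, Pow(Rational(143653270, 12107), -1)) = Mul(-21824, Rational(12107, 143653270)) = Rational(-132111584, 71826635)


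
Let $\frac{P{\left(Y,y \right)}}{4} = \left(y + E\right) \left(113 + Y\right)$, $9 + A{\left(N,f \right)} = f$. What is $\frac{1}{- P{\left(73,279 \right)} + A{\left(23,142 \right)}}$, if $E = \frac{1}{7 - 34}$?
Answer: $- \frac{9}{1866739} \approx -4.8212 \cdot 10^{-6}$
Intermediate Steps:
$E = - \frac{1}{27}$ ($E = \frac{1}{-27} = - \frac{1}{27} \approx -0.037037$)
$A{\left(N,f \right)} = -9 + f$
$P{\left(Y,y \right)} = 4 \left(113 + Y\right) \left(- \frac{1}{27} + y\right)$ ($P{\left(Y,y \right)} = 4 \left(y - \frac{1}{27}\right) \left(113 + Y\right) = 4 \left(- \frac{1}{27} + y\right) \left(113 + Y\right) = 4 \left(113 + Y\right) \left(- \frac{1}{27} + y\right)$)
$\frac{1}{- P{\left(73,279 \right)} + A{\left(23,142 \right)}} = \frac{1}{- (- \frac{452}{27} + 452 \cdot 279 - \frac{292}{27} + 4 \cdot 73 \cdot 279) + \left(-9 + 142\right)} = \frac{1}{- (- \frac{452}{27} + 126108 - \frac{292}{27} + 81468) + 133} = \frac{1}{\left(-1\right) \frac{1867936}{9} + 133} = \frac{1}{- \frac{1867936}{9} + 133} = \frac{1}{- \frac{1866739}{9}} = - \frac{9}{1866739}$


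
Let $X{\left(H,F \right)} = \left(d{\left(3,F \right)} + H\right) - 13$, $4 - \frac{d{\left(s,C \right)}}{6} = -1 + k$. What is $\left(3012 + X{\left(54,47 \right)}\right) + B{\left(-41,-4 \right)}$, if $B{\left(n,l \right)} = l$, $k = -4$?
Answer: $3103$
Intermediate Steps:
$d{\left(s,C \right)} = 54$ ($d{\left(s,C \right)} = 24 - 6 \left(-1 - 4\right) = 24 - -30 = 24 + 30 = 54$)
$X{\left(H,F \right)} = 41 + H$ ($X{\left(H,F \right)} = \left(54 + H\right) - 13 = 41 + H$)
$\left(3012 + X{\left(54,47 \right)}\right) + B{\left(-41,-4 \right)} = \left(3012 + \left(41 + 54\right)\right) - 4 = \left(3012 + 95\right) - 4 = 3107 - 4 = 3103$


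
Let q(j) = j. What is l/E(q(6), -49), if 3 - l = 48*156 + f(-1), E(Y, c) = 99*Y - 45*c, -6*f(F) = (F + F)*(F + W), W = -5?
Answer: -7483/2799 ≈ -2.6735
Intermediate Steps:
f(F) = -F*(-5 + F)/3 (f(F) = -(F + F)*(F - 5)/6 = -2*F*(-5 + F)/6 = -F*(-5 + F)/3)
E(Y, c) = -45*c + 99*Y
l = -7483 (l = 3 - (48*156 + (⅓)*(-1)*(5 - 1*(-1))) = 3 - (7488 + (⅓)*(-1)*(5 + 1)) = 3 - (7488 + (⅓)*(-1)*6) = 3 - (7488 - 2) = 3 - 1*7486 = 3 - 7486 = -7483)
l/E(q(6), -49) = -7483/(-45*(-49) + 99*6) = -7483/(2205 + 594) = -7483/2799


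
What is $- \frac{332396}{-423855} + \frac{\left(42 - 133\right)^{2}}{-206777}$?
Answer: $\frac{65221904437}{87643465335} \approx 0.74417$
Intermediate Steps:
$- \frac{332396}{-423855} + \frac{\left(42 - 133\right)^{2}}{-206777} = \left(-332396\right) \left(- \frac{1}{423855}\right) + \left(-91\right)^{2} \left(- \frac{1}{206777}\right) = \frac{332396}{423855} + 8281 \left(- \frac{1}{206777}\right) = \frac{332396}{423855} - \frac{8281}{206777} = \frac{65221904437}{87643465335}$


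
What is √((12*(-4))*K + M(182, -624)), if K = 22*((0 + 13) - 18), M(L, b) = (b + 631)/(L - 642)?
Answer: √279311195/230 ≈ 72.663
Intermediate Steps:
M(L, b) = (631 + b)/(-642 + L)
K = -110 (K = 22*(13 - 18) = 22*(-5) = -110)
√((12*(-4))*K + M(182, -624)) = √((12*(-4))*(-110) + (631 - 624)/(-642 + 182)) = √(-48*(-110) + 7/(-460)) = √(5280 - 1/460*7) = √(5280 - 7/460) = √(2428793/460) = √279311195/230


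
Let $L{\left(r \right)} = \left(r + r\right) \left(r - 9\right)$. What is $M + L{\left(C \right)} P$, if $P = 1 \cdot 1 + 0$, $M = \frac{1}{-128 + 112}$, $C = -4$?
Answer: $\frac{1663}{16} \approx 103.94$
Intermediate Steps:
$M = - \frac{1}{16}$ ($M = \frac{1}{-16} = - \frac{1}{16} \approx -0.0625$)
$L{\left(r \right)} = 2 r \left(-9 + r\right)$
$P = 1$ ($P = 1 + 0 = 1$)
$M + L{\left(C \right)} P = - \frac{1}{16} + 2 \left(-4\right) \left(-9 - 4\right) 1 = - \frac{1}{16} + 2 \left(-4\right) \left(-13\right) 1 = - \frac{1}{16} + 104 \cdot 1 = - \frac{1}{16} + 104 = \frac{1663}{16}$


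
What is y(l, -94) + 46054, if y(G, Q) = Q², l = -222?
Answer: 54890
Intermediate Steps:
y(l, -94) + 46054 = (-94)² + 46054 = 8836 + 46054 = 54890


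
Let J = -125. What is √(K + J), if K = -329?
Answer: I*√454 ≈ 21.307*I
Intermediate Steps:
√(K + J) = √(-329 - 125) = √(-454) = I*√454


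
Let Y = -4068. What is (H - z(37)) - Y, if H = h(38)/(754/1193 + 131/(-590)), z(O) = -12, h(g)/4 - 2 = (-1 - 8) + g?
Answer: 1264674040/288577 ≈ 4382.4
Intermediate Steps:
h(g) = -28 + 4*g (h(g) = 8 + 4*((-1 - 8) + g) = 8 + 4*(-9 + g) = 8 + (-36 + 4*g) = -28 + 4*g)
H = 87279880/288577 (H = (-28 + 4*38)/(754/1193 + 131/(-590)) = (-28 + 152)/(754*(1/1193) + 131*(-1/590)) = 124/(754/1193 - 131/590) = 124/(288577/703870) = 124*(703870/288577) = 87279880/288577 ≈ 302.45)
(H - z(37)) - Y = (87279880/288577 - 1*(-12)) - 1*(-4068) = (87279880/288577 + 12) + 4068 = 90742804/288577 + 4068 = 1264674040/288577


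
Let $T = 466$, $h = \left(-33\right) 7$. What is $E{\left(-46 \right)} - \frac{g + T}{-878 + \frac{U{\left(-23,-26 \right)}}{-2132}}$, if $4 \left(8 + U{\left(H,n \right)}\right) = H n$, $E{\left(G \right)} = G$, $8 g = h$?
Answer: $- \frac{170363549}{3744075} \approx -45.502$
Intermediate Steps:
$h = -231$
$g = - \frac{231}{8}$ ($g = \frac{1}{8} \left(-231\right) = - \frac{231}{8} \approx -28.875$)
$U{\left(H,n \right)} = -8 + \frac{H n}{4}$
$E{\left(-46 \right)} - \frac{g + T}{-878 + \frac{U{\left(-23,-26 \right)}}{-2132}} = -46 - \frac{- \frac{231}{8} + 466}{-878 + \frac{-8 + \frac{1}{4} \left(-23\right) \left(-26\right)}{-2132}} = -46 - \frac{3497}{8 \left(-878 + \left(-8 + \frac{299}{2}\right) \left(- \frac{1}{2132}\right)\right)} = -46 - \frac{3497}{8 \left(-878 + \frac{283}{2} \left(- \frac{1}{2132}\right)\right)} = -46 - \frac{3497}{8 \left(-878 - \frac{283}{4264}\right)} = -46 - \frac{3497}{8 \left(- \frac{3744075}{4264}\right)} = -46 - \frac{3497}{8} \left(- \frac{4264}{3744075}\right) = -46 - - \frac{1863901}{3744075} = -46 + \frac{1863901}{3744075} = - \frac{170363549}{3744075}$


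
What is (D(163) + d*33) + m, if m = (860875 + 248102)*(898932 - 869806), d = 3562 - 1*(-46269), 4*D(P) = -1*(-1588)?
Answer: 32301708922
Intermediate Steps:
D(P) = 397 (D(P) = (-1*(-1588))/4 = (¼)*1588 = 397)
d = 49831 (d = 3562 + 46269 = 49831)
m = 32300064102 (m = 1108977*29126 = 32300064102)
(D(163) + d*33) + m = (397 + 49831*33) + 32300064102 = (397 + 1644423) + 32300064102 = 1644820 + 32300064102 = 32301708922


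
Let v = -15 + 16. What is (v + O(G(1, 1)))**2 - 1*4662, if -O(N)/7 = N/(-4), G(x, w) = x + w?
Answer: -18567/4 ≈ -4641.8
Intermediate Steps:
G(x, w) = w + x
O(N) = 7*N/4 (O(N) = -7*N/(-4) = -7*N*(-1)/4 = -(-7)*N/4 = 7*N/4)
v = 1
(v + O(G(1, 1)))**2 - 1*4662 = (1 + 7*(1 + 1)/4)**2 - 1*4662 = (1 + (7/4)*2)**2 - 4662 = (1 + 7/2)**2 - 4662 = (9/2)**2 - 4662 = 81/4 - 4662 = -18567/4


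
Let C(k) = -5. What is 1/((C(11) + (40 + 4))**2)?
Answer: 1/1521 ≈ 0.00065746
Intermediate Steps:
1/((C(11) + (40 + 4))**2) = 1/((-5 + (40 + 4))**2) = 1/((-5 + 44)**2) = 1/(39**2) = 1/1521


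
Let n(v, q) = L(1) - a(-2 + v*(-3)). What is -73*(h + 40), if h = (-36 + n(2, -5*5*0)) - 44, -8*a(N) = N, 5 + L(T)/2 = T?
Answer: 3577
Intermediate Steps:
L(T) = -10 + 2*T
a(N) = -N/8
n(v, q) = -33/4 - 3*v/8 (n(v, q) = (-10 + 2*1) - (-1)*(-2 + v*(-3))/8 = (-10 + 2) - (-1)*(-2 - 3*v)/8 = -8 - (¼ + 3*v/8) = -8 + (-¼ - 3*v/8) = -33/4 - 3*v/8)
h = -89 (h = (-36 + (-33/4 - 3/8*2)) - 44 = (-36 + (-33/4 - ¾)) - 44 = (-36 - 9) - 44 = -45 - 44 = -89)
-73*(h + 40) = -73*(-89 + 40) = -73*(-49) = 3577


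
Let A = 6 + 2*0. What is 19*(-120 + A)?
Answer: -2166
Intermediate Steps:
A = 6 (A = 6 + 0 = 6)
19*(-120 + A) = 19*(-120 + 6) = 19*(-114) = -2166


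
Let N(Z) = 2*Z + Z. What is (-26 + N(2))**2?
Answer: 400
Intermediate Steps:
N(Z) = 3*Z
(-26 + N(2))**2 = (-26 + 3*2)**2 = (-26 + 6)**2 = (-20)**2 = 400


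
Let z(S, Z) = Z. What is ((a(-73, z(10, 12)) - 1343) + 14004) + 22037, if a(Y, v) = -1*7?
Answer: 34691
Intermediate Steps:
a(Y, v) = -7
((a(-73, z(10, 12)) - 1343) + 14004) + 22037 = ((-7 - 1343) + 14004) + 22037 = (-1350 + 14004) + 22037 = 12654 + 22037 = 34691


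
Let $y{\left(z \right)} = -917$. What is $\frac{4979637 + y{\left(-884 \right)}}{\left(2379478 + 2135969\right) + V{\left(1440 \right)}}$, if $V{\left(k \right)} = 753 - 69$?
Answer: $\frac{4978720}{4516131} \approx 1.1024$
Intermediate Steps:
$V{\left(k \right)} = 684$ ($V{\left(k \right)} = 753 - 69 = 684$)
$\frac{4979637 + y{\left(-884 \right)}}{\left(2379478 + 2135969\right) + V{\left(1440 \right)}} = \frac{4979637 - 917}{\left(2379478 + 2135969\right) + 684} = \frac{4978720}{4515447 + 684} = \frac{4978720}{4516131}$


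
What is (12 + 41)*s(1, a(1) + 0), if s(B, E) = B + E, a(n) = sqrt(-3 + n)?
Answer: 53 + 53*I*sqrt(2) ≈ 53.0 + 74.953*I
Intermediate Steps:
(12 + 41)*s(1, a(1) + 0) = (12 + 41)*(1 + (sqrt(-3 + 1) + 0)) = 53*(1 + (sqrt(-2) + 0)) = 53*(1 + (I*sqrt(2) + 0)) = 53*(1 + I*sqrt(2)) = 53 + 53*I*sqrt(2)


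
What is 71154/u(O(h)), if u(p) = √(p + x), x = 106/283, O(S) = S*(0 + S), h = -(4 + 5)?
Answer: 71154*√6517207/23029 ≈ 7887.8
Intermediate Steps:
h = -9 (h = -1*9 = -9)
O(S) = S² (O(S) = S*S = S²)
x = 106/283 (x = 106*(1/283) = 106/283 ≈ 0.37456)
u(p) = √(106/283 + p) (u(p) = √(p + 106/283) = √(106/283 + p))
71154/u(O(h)) = 71154/((√(29998 + 80089*(-9)²)/283)) = 71154/((√(29998 + 80089*81)/283)) = 71154/((√(29998 + 6487209)/283)) = 71154/((√6517207/283)) = 71154*(√6517207/23029) = 71154*√6517207/23029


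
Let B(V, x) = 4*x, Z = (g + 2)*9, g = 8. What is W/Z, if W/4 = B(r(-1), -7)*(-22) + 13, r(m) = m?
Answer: 1258/45 ≈ 27.956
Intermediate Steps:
Z = 90 (Z = (8 + 2)*9 = 10*9 = 90)
W = 2516 (W = 4*((4*(-7))*(-22) + 13) = 4*(-28*(-22) + 13) = 4*(616 + 13) = 4*629 = 2516)
W/Z = 2516/90 = 2516*(1/90) = 1258/45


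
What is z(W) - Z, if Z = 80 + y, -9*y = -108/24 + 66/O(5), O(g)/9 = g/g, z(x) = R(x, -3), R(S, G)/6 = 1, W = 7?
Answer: -3979/54 ≈ -73.685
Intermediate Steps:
R(S, G) = 6 (R(S, G) = 6*1 = 6)
z(x) = 6
O(g) = 9 (O(g) = 9*(g/g) = 9*1 = 9)
y = -17/54 (y = -(-108/24 + 66/9)/9 = -(-108*1/24 + 66*(⅑))/9 = -(-9/2 + 22/3)/9 = -⅑*17/6 = -17/54 ≈ -0.31481)
Z = 4303/54 (Z = 80 - 17/54 = 4303/54 ≈ 79.685)
z(W) - Z = 6 - 1*4303/54 = 6 - 4303/54 = -3979/54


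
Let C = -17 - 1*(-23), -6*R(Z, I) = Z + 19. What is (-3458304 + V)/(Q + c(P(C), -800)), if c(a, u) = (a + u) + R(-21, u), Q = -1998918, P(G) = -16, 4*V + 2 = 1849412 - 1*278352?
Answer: 18393237/11998402 ≈ 1.5330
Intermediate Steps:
V = 785529/2 (V = -½ + (1849412 - 1*278352)/4 = -½ + (1849412 - 278352)/4 = -½ + (¼)*1571060 = -½ + 392765 = 785529/2 ≈ 3.9276e+5)
R(Z, I) = -19/6 - Z/6 (R(Z, I) = -(Z + 19)/6 = -(19 + Z)/6 = -19/6 - Z/6)
C = 6 (C = -17 + 23 = 6)
c(a, u) = ⅓ + a + u (c(a, u) = (a + u) + (-19/6 - ⅙*(-21)) = (a + u) + (-19/6 + 7/2) = (a + u) + ⅓ = ⅓ + a + u)
(-3458304 + V)/(Q + c(P(C), -800)) = (-3458304 + 785529/2)/(-1998918 + (⅓ - 16 - 800)) = -6131079/(2*(-1998918 - 2447/3)) = -6131079/(2*(-5999201/3)) = -6131079/2*(-3/5999201) = 18393237/11998402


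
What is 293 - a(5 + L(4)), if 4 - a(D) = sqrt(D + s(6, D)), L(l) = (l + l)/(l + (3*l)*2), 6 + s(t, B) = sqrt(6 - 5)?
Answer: 289 + sqrt(14)/7 ≈ 289.53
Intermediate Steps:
s(t, B) = -5 (s(t, B) = -6 + sqrt(6 - 5) = -6 + sqrt(1) = -6 + 1 = -5)
L(l) = 2/7 (L(l) = (2*l)/(l + 6*l) = (2*l)/((7*l)) = (2*l)*(1/(7*l)) = 2/7)
a(D) = 4 - sqrt(-5 + D) (a(D) = 4 - sqrt(D - 5) = 4 - sqrt(-5 + D))
293 - a(5 + L(4)) = 293 - (4 - sqrt(-5 + (5 + 2/7))) = 293 - (4 - sqrt(-5 + 37/7)) = 293 - (4 - sqrt(2/7)) = 293 - (4 - sqrt(14)/7) = 293 + (-4 + sqrt(14)/7) = 289 + sqrt(14)/7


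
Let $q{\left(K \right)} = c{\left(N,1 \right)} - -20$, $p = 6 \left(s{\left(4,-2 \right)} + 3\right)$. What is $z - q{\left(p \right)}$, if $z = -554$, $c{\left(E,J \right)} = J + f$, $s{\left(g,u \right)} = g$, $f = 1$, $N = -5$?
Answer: $-576$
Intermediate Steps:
$c{\left(E,J \right)} = 1 + J$ ($c{\left(E,J \right)} = J + 1 = 1 + J$)
$p = 42$ ($p = 6 \left(4 + 3\right) = 6 \cdot 7 = 42$)
$q{\left(K \right)} = 22$ ($q{\left(K \right)} = \left(1 + 1\right) - -20 = 2 + 20 = 22$)
$z - q{\left(p \right)} = -554 - 22 = -576$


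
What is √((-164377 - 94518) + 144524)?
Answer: I*√114371 ≈ 338.19*I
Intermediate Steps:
√((-164377 - 94518) + 144524) = √(-258895 + 144524) = √(-114371) = I*√114371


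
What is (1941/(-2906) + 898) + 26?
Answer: 2683203/2906 ≈ 923.33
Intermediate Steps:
(1941/(-2906) + 898) + 26 = (1941*(-1/2906) + 898) + 26 = (-1941/2906 + 898) + 26 = 2607647/2906 + 26 = 2683203/2906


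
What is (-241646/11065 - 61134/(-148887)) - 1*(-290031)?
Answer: 159257272974671/549144885 ≈ 2.9001e+5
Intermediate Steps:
(-241646/11065 - 61134/(-148887)) - 1*(-290031) = (-241646*1/11065 - 61134*(-1/148887)) + 290031 = (-241646/11065 + 20378/49629) + 290031 = -11767166764/549144885 + 290031 = 159257272974671/549144885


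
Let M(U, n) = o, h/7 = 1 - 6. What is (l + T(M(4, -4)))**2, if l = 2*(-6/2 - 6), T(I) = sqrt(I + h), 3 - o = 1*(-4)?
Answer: 296 - 72*I*sqrt(7) ≈ 296.0 - 190.49*I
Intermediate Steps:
h = -35 (h = 7*(1 - 6) = 7*(-5) = -35)
o = 7 (o = 3 - (-4) = 3 - 1*(-4) = 3 + 4 = 7)
M(U, n) = 7
T(I) = sqrt(-35 + I) (T(I) = sqrt(I - 35) = sqrt(-35 + I))
l = -18 (l = 2*(-6*1/2 - 6) = 2*(-3 - 6) = 2*(-9) = -18)
(l + T(M(4, -4)))**2 = (-18 + sqrt(-35 + 7))**2 = (-18 + sqrt(-28))**2 = (-18 + 2*I*sqrt(7))**2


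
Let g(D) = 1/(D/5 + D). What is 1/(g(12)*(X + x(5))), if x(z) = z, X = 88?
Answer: 24/155 ≈ 0.15484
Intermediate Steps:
g(D) = 5/(6*D) (g(D) = 1/(D*(⅕) + D) = 1/(D/5 + D) = 1/(6*D/5) = 5/(6*D))
1/(g(12)*(X + x(5))) = 1/(((⅚)/12)*(88 + 5)) = 1/(((⅚)*(1/12))*93) = 1/((5/72)*93) = 1/(155/24) = 24/155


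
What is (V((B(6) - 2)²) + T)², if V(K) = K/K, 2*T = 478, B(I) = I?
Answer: 57600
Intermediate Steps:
T = 239 (T = (½)*478 = 239)
V(K) = 1
(V((B(6) - 2)²) + T)² = (1 + 239)² = 240² = 57600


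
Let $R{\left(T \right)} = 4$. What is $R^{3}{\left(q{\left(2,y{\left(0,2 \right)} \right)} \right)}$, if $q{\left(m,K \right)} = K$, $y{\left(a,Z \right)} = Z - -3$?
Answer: $64$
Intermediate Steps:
$y{\left(a,Z \right)} = 3 + Z$ ($y{\left(a,Z \right)} = Z + 3 = 3 + Z$)
$R^{3}{\left(q{\left(2,y{\left(0,2 \right)} \right)} \right)} = 4^{3} = 64$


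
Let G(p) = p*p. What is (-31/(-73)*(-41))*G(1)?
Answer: -1271/73 ≈ -17.411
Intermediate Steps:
G(p) = p**2
(-31/(-73)*(-41))*G(1) = (-31/(-73)*(-41))*1**2 = (-31*(-1/73)*(-41))*1 = ((31/73)*(-41))*1 = -1271/73*1 = -1271/73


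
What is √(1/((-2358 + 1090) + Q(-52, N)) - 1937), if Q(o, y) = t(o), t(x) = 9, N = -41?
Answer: 2*I*√767575789/1259 ≈ 44.011*I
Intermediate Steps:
Q(o, y) = 9
√(1/((-2358 + 1090) + Q(-52, N)) - 1937) = √(1/((-2358 + 1090) + 9) - 1937) = √(1/(-1268 + 9) - 1937) = √(1/(-1259) - 1937) = √(-1/1259 - 1937) = √(-2438684/1259) = 2*I*√767575789/1259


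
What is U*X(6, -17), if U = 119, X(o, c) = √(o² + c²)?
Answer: 595*√13 ≈ 2145.3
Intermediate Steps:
X(o, c) = √(c² + o²)
U*X(6, -17) = 119*√((-17)² + 6²) = 119*√(289 + 36) = 119*√325 = 119*(5*√13) = 595*√13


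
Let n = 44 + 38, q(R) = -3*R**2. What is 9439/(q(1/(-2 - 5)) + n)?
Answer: 462511/4015 ≈ 115.20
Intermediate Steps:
n = 82
9439/(q(1/(-2 - 5)) + n) = 9439/(-3/(-2 - 5)**2 + 82) = 9439/(-3*(1/(-7))**2 + 82) = 9439/(-3*(-1/7)**2 + 82) = 9439/(-3*1/49 + 82) = 9439/(-3/49 + 82) = 9439/(4015/49) = (49/4015)*9439 = 462511/4015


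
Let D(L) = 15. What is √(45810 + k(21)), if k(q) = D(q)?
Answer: 5*√1833 ≈ 214.07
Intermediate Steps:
k(q) = 15
√(45810 + k(21)) = √(45810 + 15) = √45825 = 5*√1833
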